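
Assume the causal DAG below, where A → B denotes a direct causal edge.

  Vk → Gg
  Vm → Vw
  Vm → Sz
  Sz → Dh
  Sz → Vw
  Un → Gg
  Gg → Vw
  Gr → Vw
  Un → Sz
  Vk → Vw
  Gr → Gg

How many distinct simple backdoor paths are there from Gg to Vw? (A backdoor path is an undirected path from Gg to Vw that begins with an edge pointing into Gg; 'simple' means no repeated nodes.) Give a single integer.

4

A backdoor path from Gg to Vw is any simple undirected path whose first edge points into Gg (i.e. leaves Gg via a parent).
Parents of Gg: {Gr, Un, Vk}.
Enumerating:
  P1: Gg <- Gr -> Vw
  P2: Gg <- Vk -> Vw
  P3: Gg <- Un -> Sz <- Vm -> Vw
  P4: Gg <- Un -> Sz -> Vw
That exhausts the simple backdoor paths. Count: 4.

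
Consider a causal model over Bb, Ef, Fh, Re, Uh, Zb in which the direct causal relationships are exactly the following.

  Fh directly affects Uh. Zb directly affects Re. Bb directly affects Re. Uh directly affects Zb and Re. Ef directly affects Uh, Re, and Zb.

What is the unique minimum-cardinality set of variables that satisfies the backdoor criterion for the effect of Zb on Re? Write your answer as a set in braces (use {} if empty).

Variables eligible for adjustment (non-descendants of Zb, excluding Zb and Re): {Bb, Ef, Fh, Uh}.
Backdoor paths from Zb to Re:
  P1: Zb <- Ef -> Uh -> Re
  P2: Zb <- Ef -> Re
  P3: Zb <- Uh <- Ef -> Re
  P4: Zb <- Uh -> Re
The empty set is not sufficient: P1 (Zb <- Ef -> Uh -> Re) has no collider blocking it and no conditioned non-collider, so it is open.
Try {Ef, Uh}:
  P1: blocked at fork node Ef ∈ conditioning set.
  P2: blocked at fork node Ef ∈ conditioning set.
  P3: blocked at chain node Uh ∈ conditioning set.
  P4: blocked at fork node Uh ∈ conditioning set.
{Ef, Uh} contains no descendant of Zb and blocks every backdoor path.
Every element of {Ef, Uh} is needed (dropping Ef leaves P2 open; dropping Uh leaves P4 open), so no proper subset is valid.
Among all size-2 subsets of the eligible variables, only {Ef, Uh} blocks every backdoor path, so it is the unique smallest valid adjustment set.

{Ef, Uh}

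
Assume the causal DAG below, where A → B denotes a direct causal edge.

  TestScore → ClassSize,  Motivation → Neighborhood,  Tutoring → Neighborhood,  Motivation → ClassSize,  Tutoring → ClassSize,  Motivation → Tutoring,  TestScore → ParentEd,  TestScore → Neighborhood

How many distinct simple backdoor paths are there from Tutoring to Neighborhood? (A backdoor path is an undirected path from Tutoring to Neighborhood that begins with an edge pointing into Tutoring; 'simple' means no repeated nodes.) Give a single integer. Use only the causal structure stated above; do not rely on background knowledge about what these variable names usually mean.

2

A backdoor path from Tutoring to Neighborhood is any simple undirected path whose first edge points into Tutoring (i.e. leaves Tutoring via a parent).
Parents of Tutoring: {Motivation}.
Enumerating:
  P1: Tutoring <- Motivation -> Neighborhood
  P2: Tutoring <- Motivation -> ClassSize <- TestScore -> Neighborhood
That exhausts the simple backdoor paths. Count: 2.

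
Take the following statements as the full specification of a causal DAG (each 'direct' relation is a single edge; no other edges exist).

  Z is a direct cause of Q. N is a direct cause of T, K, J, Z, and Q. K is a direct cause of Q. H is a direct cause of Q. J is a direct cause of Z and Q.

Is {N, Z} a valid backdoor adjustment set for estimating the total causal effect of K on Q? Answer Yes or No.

Backdoor paths from K to Q (paths whose first edge points into K):
  P1: K <- N -> J -> Z -> Q
  P2: K <- N -> J -> Q
  P3: K <- N -> Z <- J -> Q
  P4: K <- N -> Z -> Q
  P5: K <- N -> Q
Condition 1 (no descendant of K in the set): holds — descendants of K are {Q}; none are in {N, Z}.
Condition 2 (every backdoor path blocked by {N, Z}):
  P1: blocked at fork node N ∈ conditioning set.
  P2: blocked at fork node N ∈ conditioning set.
  P3: blocked at fork node N ∈ conditioning set.
  P4: blocked at fork node N ∈ conditioning set.
  P5: blocked at fork node N ∈ conditioning set.
{N, Z} satisfies the backdoor criterion.

Yes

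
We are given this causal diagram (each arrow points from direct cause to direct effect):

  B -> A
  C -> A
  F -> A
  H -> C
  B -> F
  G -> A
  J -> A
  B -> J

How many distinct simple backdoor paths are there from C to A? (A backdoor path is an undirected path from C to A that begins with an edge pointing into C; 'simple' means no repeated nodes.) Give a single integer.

A backdoor path from C to A is any simple undirected path whose first edge points into C (i.e. leaves C via a parent).
Parents of C: {H}.
No simple path from any parent of C reaches A without revisiting C, so there are no backdoor paths.

0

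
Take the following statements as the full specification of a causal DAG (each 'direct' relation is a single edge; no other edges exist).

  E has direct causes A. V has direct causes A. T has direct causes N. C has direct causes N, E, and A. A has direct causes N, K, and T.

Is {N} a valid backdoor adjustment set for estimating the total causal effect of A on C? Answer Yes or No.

Yes

Backdoor paths from A to C (paths whose first edge points into A):
  P1: A <- N -> C
  P2: A <- T <- N -> C
Condition 1 (no descendant of A in the set): holds — descendants of A are {C, E, V}; none are in {N}.
Condition 2 (every backdoor path blocked by {N}):
  P1: blocked at fork node N ∈ conditioning set.
  P2: blocked at fork node N ∈ conditioning set.
{N} satisfies the backdoor criterion.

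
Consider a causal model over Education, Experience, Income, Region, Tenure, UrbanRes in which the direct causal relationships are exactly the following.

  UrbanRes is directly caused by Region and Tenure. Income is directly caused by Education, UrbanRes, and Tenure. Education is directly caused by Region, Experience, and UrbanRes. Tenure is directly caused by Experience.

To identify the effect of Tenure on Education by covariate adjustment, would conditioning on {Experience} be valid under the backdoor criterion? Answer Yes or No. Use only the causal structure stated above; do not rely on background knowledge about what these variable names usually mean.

Yes

Backdoor paths from Tenure to Education (paths whose first edge points into Tenure):
  P1: Tenure <- Experience -> Education
Condition 1 (no descendant of Tenure in the set): holds — descendants of Tenure are {Education, Income, UrbanRes}; none are in {Experience}.
Condition 2 (every backdoor path blocked by {Experience}):
  P1: blocked at fork node Experience ∈ conditioning set.
{Experience} satisfies the backdoor criterion.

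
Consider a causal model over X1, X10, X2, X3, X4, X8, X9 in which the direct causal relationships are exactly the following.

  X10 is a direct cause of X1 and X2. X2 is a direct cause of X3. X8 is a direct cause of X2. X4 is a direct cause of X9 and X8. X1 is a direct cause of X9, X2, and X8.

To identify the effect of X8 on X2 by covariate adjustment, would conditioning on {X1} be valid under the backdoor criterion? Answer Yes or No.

Backdoor paths from X8 to X2 (paths whose first edge points into X8):
  P1: X8 <- X4 -> X9 <- X1 <- X10 -> X2
  P2: X8 <- X4 -> X9 <- X1 -> X2
  P3: X8 <- X1 <- X10 -> X2
  P4: X8 <- X1 -> X2
Condition 1 (no descendant of X8 in the set): holds — descendants of X8 are {X2, X3}; none are in {X1}.
Condition 2 (every backdoor path blocked by {X1}):
  P1: blocked at collider X9 (neither it nor any descendant is in the conditioning set).
  P2: blocked at collider X9 (neither it nor any descendant is in the conditioning set).
  P3: blocked at chain node X1 ∈ conditioning set.
  P4: blocked at fork node X1 ∈ conditioning set.
{X1} satisfies the backdoor criterion.

Yes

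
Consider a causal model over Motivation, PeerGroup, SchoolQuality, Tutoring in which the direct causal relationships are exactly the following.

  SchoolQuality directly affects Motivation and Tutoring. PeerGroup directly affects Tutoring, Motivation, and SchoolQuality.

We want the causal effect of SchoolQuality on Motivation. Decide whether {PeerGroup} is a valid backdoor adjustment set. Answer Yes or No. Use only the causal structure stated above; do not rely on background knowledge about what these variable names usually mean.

Backdoor paths from SchoolQuality to Motivation (paths whose first edge points into SchoolQuality):
  P1: SchoolQuality <- PeerGroup -> Motivation
Condition 1 (no descendant of SchoolQuality in the set): holds — descendants of SchoolQuality are {Motivation, Tutoring}; none are in {PeerGroup}.
Condition 2 (every backdoor path blocked by {PeerGroup}):
  P1: blocked at fork node PeerGroup ∈ conditioning set.
{PeerGroup} satisfies the backdoor criterion.

Yes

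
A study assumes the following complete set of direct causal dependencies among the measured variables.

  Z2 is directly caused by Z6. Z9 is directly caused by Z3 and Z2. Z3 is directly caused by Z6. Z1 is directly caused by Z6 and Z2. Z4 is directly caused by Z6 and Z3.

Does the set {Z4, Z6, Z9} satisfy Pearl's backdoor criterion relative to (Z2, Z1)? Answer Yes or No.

Backdoor paths from Z2 to Z1 (paths whose first edge points into Z2):
  P1: Z2 <- Z6 -> Z1
Condition 1 (no descendant of Z2 in the set): FAILS — Z9 is a descendant of Z2.
Condition 2 (every backdoor path blocked by {Z4, Z6, Z9}):
  P1: blocked at fork node Z6 ∈ conditioning set.
{Z4, Z6, Z9} does not satisfy the backdoor criterion.

No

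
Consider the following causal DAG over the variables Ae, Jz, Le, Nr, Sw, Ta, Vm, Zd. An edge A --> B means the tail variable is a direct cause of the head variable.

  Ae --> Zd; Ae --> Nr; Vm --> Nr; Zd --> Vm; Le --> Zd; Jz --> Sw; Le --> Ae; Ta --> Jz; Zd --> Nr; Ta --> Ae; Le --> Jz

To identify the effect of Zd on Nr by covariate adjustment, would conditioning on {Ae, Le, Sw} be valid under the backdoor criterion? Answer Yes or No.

Backdoor paths from Zd to Nr (paths whose first edge points into Zd):
  P1: Zd <- Le -> Ae -> Nr
  P2: Zd <- Le -> Jz <- Ta -> Ae -> Nr
  P3: Zd <- Ae -> Nr
Condition 1 (no descendant of Zd in the set): holds — descendants of Zd are {Nr, Vm}; none are in {Ae, Le, Sw}.
Condition 2 (every backdoor path blocked by {Ae, Le, Sw}):
  P1: blocked at fork node Le ∈ conditioning set.
  P2: blocked at fork node Le ∈ conditioning set.
  P3: blocked at fork node Ae ∈ conditioning set.
{Ae, Le, Sw} satisfies the backdoor criterion.

Yes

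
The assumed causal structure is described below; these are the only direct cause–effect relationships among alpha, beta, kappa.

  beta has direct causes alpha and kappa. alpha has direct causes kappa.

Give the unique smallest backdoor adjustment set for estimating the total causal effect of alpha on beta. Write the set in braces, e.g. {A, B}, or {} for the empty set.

{kappa}

Variables eligible for adjustment (non-descendants of alpha, excluding alpha and beta): {kappa}.
Backdoor paths from alpha to beta:
  P1: alpha <- kappa -> beta
The empty set is not sufficient: P1 (alpha <- kappa -> beta) has no collider blocking it and no conditioned non-collider, so it is open.
Try {kappa}:
  P1: blocked at fork node kappa ∈ conditioning set.
{kappa} contains no descendant of alpha and blocks every backdoor path.
{kappa} is the unique smallest valid adjustment set.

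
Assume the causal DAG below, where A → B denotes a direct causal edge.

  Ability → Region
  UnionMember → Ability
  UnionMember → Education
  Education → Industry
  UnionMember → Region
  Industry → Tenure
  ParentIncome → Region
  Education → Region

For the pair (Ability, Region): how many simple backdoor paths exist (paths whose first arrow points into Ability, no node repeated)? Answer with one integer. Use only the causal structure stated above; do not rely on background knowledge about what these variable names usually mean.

A backdoor path from Ability to Region is any simple undirected path whose first edge points into Ability (i.e. leaves Ability via a parent).
Parents of Ability: {UnionMember}.
Enumerating:
  P1: Ability <- UnionMember -> Education -> Region
  P2: Ability <- UnionMember -> Region
That exhausts the simple backdoor paths. Count: 2.

2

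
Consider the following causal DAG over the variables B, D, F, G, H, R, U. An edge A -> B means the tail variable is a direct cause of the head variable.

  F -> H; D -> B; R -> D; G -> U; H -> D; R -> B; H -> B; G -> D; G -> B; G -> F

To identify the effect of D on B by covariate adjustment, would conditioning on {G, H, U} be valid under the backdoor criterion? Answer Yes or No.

Backdoor paths from D to B (paths whose first edge points into D):
  P1: D <- G -> F -> H -> B
  P2: D <- G -> B
  P3: D <- R -> B
  P4: D <- H <- F <- G -> B
  P5: D <- H -> B
Condition 1 (no descendant of D in the set): holds — descendants of D are {B}; none are in {G, H, U}.
Condition 2 (every backdoor path blocked by {G, H, U}):
  P1: blocked at fork node G ∈ conditioning set.
  P2: blocked at fork node G ∈ conditioning set.
  P3: open — no interior node is in the conditioning set.
  P4: blocked at chain node H ∈ conditioning set.
  P5: blocked at fork node H ∈ conditioning set.
{G, H, U} does not satisfy the backdoor criterion.

No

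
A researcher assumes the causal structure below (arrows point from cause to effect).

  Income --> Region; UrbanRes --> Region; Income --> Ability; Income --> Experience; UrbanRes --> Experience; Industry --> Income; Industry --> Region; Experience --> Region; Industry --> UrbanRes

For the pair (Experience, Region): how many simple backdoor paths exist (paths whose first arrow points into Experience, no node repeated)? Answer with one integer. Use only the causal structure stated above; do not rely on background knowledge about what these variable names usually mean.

A backdoor path from Experience to Region is any simple undirected path whose first edge points into Experience (i.e. leaves Experience via a parent).
Parents of Experience: {Income, UrbanRes}.
Enumerating:
  P1: Experience <- Income <- Industry -> UrbanRes -> Region
  P2: Experience <- Income <- Industry -> Region
  P3: Experience <- Income -> Region
  P4: Experience <- UrbanRes <- Industry -> Income -> Region
  P5: Experience <- UrbanRes <- Industry -> Region
  P6: Experience <- UrbanRes -> Region
That exhausts the simple backdoor paths. Count: 6.

6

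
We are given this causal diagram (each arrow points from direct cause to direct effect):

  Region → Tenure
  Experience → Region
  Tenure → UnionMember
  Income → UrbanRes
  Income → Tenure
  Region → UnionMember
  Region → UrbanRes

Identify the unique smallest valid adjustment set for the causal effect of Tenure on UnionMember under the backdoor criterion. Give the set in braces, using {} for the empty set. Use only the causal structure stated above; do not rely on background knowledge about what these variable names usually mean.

Variables eligible for adjustment (non-descendants of Tenure, excluding Tenure and UnionMember): {Experience, Income, Region, UrbanRes}.
Backdoor paths from Tenure to UnionMember:
  P1: Tenure <- Income -> UrbanRes <- Region -> UnionMember
  P2: Tenure <- Region -> UnionMember
The empty set is not sufficient: P2 (Tenure <- Region -> UnionMember) has no collider blocking it and no conditioned non-collider, so it is open.
Try {Region}:
  P1: blocked at collider UrbanRes (neither it nor any descendant is in the conditioning set).
  P2: blocked at fork node Region ∈ conditioning set.
{Region} contains no descendant of Tenure and blocks every backdoor path.
No other singleton works — e.g. {Income} leaves P2 open — so {Region} is the unique smallest valid adjustment set.

{Region}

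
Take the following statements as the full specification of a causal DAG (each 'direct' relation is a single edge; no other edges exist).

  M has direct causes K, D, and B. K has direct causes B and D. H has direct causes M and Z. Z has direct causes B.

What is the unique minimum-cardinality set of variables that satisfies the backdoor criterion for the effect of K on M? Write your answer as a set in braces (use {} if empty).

Variables eligible for adjustment (non-descendants of K, excluding K and M): {B, D, Z}.
Backdoor paths from K to M:
  P1: K <- B -> M
  P2: K <- B -> Z -> H <- M
  P3: K <- D -> M
The empty set is not sufficient: P1 (K <- B -> M) has no collider blocking it and no conditioned non-collider, so it is open.
Try {B, D}:
  P1: blocked at fork node B ∈ conditioning set.
  P2: blocked at fork node B ∈ conditioning set.
  P3: blocked at fork node D ∈ conditioning set.
{B, D} contains no descendant of K and blocks every backdoor path.
Every element of {B, D} is needed (dropping B leaves P1 open; dropping D leaves P3 open), so no proper subset is valid.
Among all size-2 subsets of the eligible variables, only {B, D} blocks every backdoor path, so it is the unique smallest valid adjustment set.

{B, D}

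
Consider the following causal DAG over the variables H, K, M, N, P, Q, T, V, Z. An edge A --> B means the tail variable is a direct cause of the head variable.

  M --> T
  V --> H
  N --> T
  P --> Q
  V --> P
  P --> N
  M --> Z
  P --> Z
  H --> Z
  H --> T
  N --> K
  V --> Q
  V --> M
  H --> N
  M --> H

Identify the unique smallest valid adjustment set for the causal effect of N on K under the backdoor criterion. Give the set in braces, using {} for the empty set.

Variables eligible for adjustment (non-descendants of N, excluding N and K): {H, M, P, Q, V, Z}.
Backdoor paths from N to K:
  (none)
With no backdoor paths the empty set already satisfies the criterion, and it is trivially minimal.

{}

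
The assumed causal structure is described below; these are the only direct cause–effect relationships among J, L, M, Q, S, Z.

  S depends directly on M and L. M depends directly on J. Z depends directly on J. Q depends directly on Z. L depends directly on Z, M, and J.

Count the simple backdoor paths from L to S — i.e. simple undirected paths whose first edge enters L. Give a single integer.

3

A backdoor path from L to S is any simple undirected path whose first edge points into L (i.e. leaves L via a parent).
Parents of L: {J, M, Z}.
Enumerating:
  P1: L <- J -> M -> S
  P2: L <- M -> S
  P3: L <- Z <- J -> M -> S
That exhausts the simple backdoor paths. Count: 3.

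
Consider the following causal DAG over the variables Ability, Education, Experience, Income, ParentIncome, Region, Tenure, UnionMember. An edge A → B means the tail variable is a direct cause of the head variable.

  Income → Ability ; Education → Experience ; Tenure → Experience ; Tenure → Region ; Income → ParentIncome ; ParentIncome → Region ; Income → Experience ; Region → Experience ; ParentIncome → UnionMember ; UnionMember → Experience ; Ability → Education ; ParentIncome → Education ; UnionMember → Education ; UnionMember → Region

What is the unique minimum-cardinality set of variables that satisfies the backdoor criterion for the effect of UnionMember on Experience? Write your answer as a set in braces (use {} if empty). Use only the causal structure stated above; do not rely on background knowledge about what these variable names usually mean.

{ParentIncome}

Variables eligible for adjustment (non-descendants of UnionMember, excluding UnionMember and Experience): {Ability, Income, ParentIncome, Tenure}.
Backdoor paths from UnionMember to Experience:
  P1: UnionMember <- ParentIncome <- Income -> Ability -> Education -> Experience
  P2: UnionMember <- ParentIncome <- Income -> Experience
  P3: UnionMember <- ParentIncome -> Education <- Ability <- Income -> Experience
  P4: UnionMember <- ParentIncome -> Education -> Experience
  P5: UnionMember <- ParentIncome -> Region <- Tenure -> Experience
  P6: UnionMember <- ParentIncome -> Region -> Experience
The empty set is not sufficient: P1 (UnionMember <- ParentIncome <- Income -> Ability -> Education -> Experience) has no collider blocking it and no conditioned non-collider, so it is open.
Try {ParentIncome}:
  P1: blocked at chain node ParentIncome ∈ conditioning set.
  P2: blocked at chain node ParentIncome ∈ conditioning set.
  P3: blocked at fork node ParentIncome ∈ conditioning set.
  P4: blocked at fork node ParentIncome ∈ conditioning set.
  P5: blocked at fork node ParentIncome ∈ conditioning set.
  P6: blocked at fork node ParentIncome ∈ conditioning set.
{ParentIncome} contains no descendant of UnionMember and blocks every backdoor path.
No other singleton works — e.g. {Income} leaves P4 open — so {ParentIncome} is the unique smallest valid adjustment set.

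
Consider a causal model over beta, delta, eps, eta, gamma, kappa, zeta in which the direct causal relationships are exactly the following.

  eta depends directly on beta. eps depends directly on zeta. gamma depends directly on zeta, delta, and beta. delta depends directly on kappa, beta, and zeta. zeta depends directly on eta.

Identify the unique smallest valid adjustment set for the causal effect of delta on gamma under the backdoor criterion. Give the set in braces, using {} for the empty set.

Variables eligible for adjustment (non-descendants of delta, excluding delta and gamma): {beta, eps, eta, kappa, zeta}.
Backdoor paths from delta to gamma:
  P1: delta <- beta -> eta -> zeta -> gamma
  P2: delta <- beta -> gamma
  P3: delta <- zeta <- eta <- beta -> gamma
  P4: delta <- zeta -> gamma
The empty set is not sufficient: P1 (delta <- beta -> eta -> zeta -> gamma) has no collider blocking it and no conditioned non-collider, so it is open.
Try {beta, zeta}:
  P1: blocked at fork node beta ∈ conditioning set.
  P2: blocked at fork node beta ∈ conditioning set.
  P3: blocked at chain node zeta ∈ conditioning set.
  P4: blocked at fork node zeta ∈ conditioning set.
{beta, zeta} contains no descendant of delta and blocks every backdoor path.
Every element of {beta, zeta} is needed (dropping beta leaves P2 open; dropping zeta leaves P4 open), so no proper subset is valid.
Among all size-2 subsets of the eligible variables, only {beta, zeta} blocks every backdoor path, so it is the unique smallest valid adjustment set.

{beta, zeta}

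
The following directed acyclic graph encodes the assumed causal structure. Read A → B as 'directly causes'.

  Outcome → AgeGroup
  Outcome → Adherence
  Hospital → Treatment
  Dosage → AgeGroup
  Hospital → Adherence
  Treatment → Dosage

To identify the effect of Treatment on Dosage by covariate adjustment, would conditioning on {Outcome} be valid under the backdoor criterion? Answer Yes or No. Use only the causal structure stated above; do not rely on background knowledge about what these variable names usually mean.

Yes

Backdoor paths from Treatment to Dosage (paths whose first edge points into Treatment):
  P1: Treatment <- Hospital -> Adherence <- Outcome -> AgeGroup <- Dosage
Condition 1 (no descendant of Treatment in the set): holds — descendants of Treatment are {AgeGroup, Dosage}; none are in {Outcome}.
Condition 2 (every backdoor path blocked by {Outcome}):
  P1: blocked at collider Adherence (neither it nor any descendant is in the conditioning set).
{Outcome} satisfies the backdoor criterion.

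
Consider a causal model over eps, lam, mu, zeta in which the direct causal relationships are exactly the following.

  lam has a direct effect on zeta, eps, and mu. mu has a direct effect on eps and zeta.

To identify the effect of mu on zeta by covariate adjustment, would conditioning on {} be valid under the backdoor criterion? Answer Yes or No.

No

Backdoor paths from mu to zeta (paths whose first edge points into mu):
  P1: mu <- lam -> zeta
Condition 1 (no descendant of mu in the set): holds — descendants of mu are {eps, zeta}; none are in {}.
Condition 2 (every backdoor path blocked by {}):
  P1: open — no interior node is in the conditioning set.
{} does not satisfy the backdoor criterion.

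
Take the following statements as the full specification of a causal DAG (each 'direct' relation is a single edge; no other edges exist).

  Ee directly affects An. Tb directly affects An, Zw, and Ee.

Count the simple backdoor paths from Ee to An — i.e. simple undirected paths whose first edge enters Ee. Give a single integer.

1

A backdoor path from Ee to An is any simple undirected path whose first edge points into Ee (i.e. leaves Ee via a parent).
Parents of Ee: {Tb}.
Enumerating:
  P1: Ee <- Tb -> An
That exhausts the simple backdoor paths. Count: 1.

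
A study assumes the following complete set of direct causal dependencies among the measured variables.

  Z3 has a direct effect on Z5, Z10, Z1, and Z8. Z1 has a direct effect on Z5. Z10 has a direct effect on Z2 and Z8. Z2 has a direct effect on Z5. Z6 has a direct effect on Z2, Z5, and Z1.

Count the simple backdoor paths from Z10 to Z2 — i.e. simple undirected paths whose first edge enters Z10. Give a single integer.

A backdoor path from Z10 to Z2 is any simple undirected path whose first edge points into Z10 (i.e. leaves Z10 via a parent).
Parents of Z10: {Z3}.
Enumerating:
  P1: Z10 <- Z3 -> Z1 <- Z6 -> Z2
  P2: Z10 <- Z3 -> Z1 <- Z6 -> Z5 <- Z2
  P3: Z10 <- Z3 -> Z1 -> Z5 <- Z6 -> Z2
  P4: Z10 <- Z3 -> Z1 -> Z5 <- Z2
  P5: Z10 <- Z3 -> Z5 <- Z6 -> Z2
  P6: Z10 <- Z3 -> Z5 <- Z1 <- Z6 -> Z2
  P7: Z10 <- Z3 -> Z5 <- Z2
That exhausts the simple backdoor paths. Count: 7.

7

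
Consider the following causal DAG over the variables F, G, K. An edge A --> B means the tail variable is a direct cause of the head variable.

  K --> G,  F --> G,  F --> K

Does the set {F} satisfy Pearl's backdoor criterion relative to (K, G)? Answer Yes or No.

Yes

Backdoor paths from K to G (paths whose first edge points into K):
  P1: K <- F -> G
Condition 1 (no descendant of K in the set): holds — descendants of K are {G}; none are in {F}.
Condition 2 (every backdoor path blocked by {F}):
  P1: blocked at fork node F ∈ conditioning set.
{F} satisfies the backdoor criterion.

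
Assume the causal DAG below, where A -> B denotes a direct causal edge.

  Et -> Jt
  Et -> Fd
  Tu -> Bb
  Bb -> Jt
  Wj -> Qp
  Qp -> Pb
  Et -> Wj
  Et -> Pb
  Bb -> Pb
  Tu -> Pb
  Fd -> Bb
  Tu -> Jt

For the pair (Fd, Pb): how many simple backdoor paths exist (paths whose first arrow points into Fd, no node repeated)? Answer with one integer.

6

A backdoor path from Fd to Pb is any simple undirected path whose first edge points into Fd (i.e. leaves Fd via a parent).
Parents of Fd: {Et}.
Enumerating:
  P1: Fd <- Et -> Wj -> Qp -> Pb
  P2: Fd <- Et -> Pb
  P3: Fd <- Et -> Jt <- Tu -> Bb -> Pb
  P4: Fd <- Et -> Jt <- Tu -> Pb
  P5: Fd <- Et -> Jt <- Bb <- Tu -> Pb
  P6: Fd <- Et -> Jt <- Bb -> Pb
That exhausts the simple backdoor paths. Count: 6.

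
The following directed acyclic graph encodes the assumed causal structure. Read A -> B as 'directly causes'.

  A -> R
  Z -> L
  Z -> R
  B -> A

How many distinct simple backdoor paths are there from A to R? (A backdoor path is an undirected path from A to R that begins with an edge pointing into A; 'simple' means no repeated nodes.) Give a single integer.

A backdoor path from A to R is any simple undirected path whose first edge points into A (i.e. leaves A via a parent).
Parents of A: {B}.
No simple path from any parent of A reaches R without revisiting A, so there are no backdoor paths.

0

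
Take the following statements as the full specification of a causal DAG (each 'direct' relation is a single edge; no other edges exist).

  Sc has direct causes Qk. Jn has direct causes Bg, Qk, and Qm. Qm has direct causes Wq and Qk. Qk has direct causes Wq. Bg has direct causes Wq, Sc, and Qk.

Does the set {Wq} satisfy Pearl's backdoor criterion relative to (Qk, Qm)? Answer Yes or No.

Backdoor paths from Qk to Qm (paths whose first edge points into Qk):
  P1: Qk <- Wq -> Qm
  P2: Qk <- Wq -> Bg -> Jn <- Qm
Condition 1 (no descendant of Qk in the set): holds — descendants of Qk are {Bg, Jn, Qm, Sc}; none are in {Wq}.
Condition 2 (every backdoor path blocked by {Wq}):
  P1: blocked at fork node Wq ∈ conditioning set.
  P2: blocked at fork node Wq ∈ conditioning set.
{Wq} satisfies the backdoor criterion.

Yes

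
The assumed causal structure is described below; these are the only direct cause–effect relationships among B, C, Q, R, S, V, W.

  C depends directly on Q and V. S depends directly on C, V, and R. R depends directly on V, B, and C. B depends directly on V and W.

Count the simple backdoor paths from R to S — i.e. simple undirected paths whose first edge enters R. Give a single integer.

6

A backdoor path from R to S is any simple undirected path whose first edge points into R (i.e. leaves R via a parent).
Parents of R: {B, C, V}.
Enumerating:
  P1: R <- V -> C -> S
  P2: R <- V -> S
  P3: R <- C <- V -> S
  P4: R <- C -> S
  P5: R <- B <- V -> C -> S
  P6: R <- B <- V -> S
That exhausts the simple backdoor paths. Count: 6.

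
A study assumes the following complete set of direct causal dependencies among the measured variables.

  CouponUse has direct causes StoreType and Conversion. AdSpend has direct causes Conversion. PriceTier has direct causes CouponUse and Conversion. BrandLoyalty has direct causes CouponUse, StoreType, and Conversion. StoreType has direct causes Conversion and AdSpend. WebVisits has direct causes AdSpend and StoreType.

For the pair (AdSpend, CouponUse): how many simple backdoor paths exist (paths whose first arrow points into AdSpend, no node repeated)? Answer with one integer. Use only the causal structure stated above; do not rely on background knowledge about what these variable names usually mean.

A backdoor path from AdSpend to CouponUse is any simple undirected path whose first edge points into AdSpend (i.e. leaves AdSpend via a parent).
Parents of AdSpend: {Conversion}.
Enumerating:
  P1: AdSpend <- Conversion -> StoreType -> CouponUse
  P2: AdSpend <- Conversion -> StoreType -> BrandLoyalty <- CouponUse
  P3: AdSpend <- Conversion -> CouponUse
  P4: AdSpend <- Conversion -> PriceTier <- CouponUse
  P5: AdSpend <- Conversion -> BrandLoyalty <- StoreType -> CouponUse
  P6: AdSpend <- Conversion -> BrandLoyalty <- CouponUse
That exhausts the simple backdoor paths. Count: 6.

6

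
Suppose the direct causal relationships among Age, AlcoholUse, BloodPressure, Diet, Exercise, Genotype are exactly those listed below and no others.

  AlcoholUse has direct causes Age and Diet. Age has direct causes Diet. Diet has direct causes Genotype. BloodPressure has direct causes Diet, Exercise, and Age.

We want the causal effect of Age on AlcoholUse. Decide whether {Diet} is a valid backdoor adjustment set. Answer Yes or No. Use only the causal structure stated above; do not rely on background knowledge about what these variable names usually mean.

Backdoor paths from Age to AlcoholUse (paths whose first edge points into Age):
  P1: Age <- Diet -> AlcoholUse
Condition 1 (no descendant of Age in the set): holds — descendants of Age are {AlcoholUse, BloodPressure}; none are in {Diet}.
Condition 2 (every backdoor path blocked by {Diet}):
  P1: blocked at fork node Diet ∈ conditioning set.
{Diet} satisfies the backdoor criterion.

Yes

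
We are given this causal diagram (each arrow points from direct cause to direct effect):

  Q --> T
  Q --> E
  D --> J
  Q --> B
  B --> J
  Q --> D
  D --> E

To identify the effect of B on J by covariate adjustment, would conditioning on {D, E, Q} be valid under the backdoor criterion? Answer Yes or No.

Yes

Backdoor paths from B to J (paths whose first edge points into B):
  P1: B <- Q -> D -> J
  P2: B <- Q -> E <- D -> J
Condition 1 (no descendant of B in the set): holds — descendants of B are {J}; none are in {D, E, Q}.
Condition 2 (every backdoor path blocked by {D, E, Q}):
  P1: blocked at fork node Q ∈ conditioning set.
  P2: blocked at fork node Q ∈ conditioning set.
{D, E, Q} satisfies the backdoor criterion.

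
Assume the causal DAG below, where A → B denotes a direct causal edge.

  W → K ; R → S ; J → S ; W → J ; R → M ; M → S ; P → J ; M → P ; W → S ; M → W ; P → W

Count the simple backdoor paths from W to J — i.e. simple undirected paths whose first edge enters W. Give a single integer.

A backdoor path from W to J is any simple undirected path whose first edge points into W (i.e. leaves W via a parent).
Parents of W: {M, P}.
Enumerating:
  P1: W <- M <- R -> S <- J
  P2: W <- M -> P -> J
  P3: W <- M -> S <- J
  P4: W <- P <- M <- R -> S <- J
  P5: W <- P <- M -> S <- J
  P6: W <- P -> J
That exhausts the simple backdoor paths. Count: 6.

6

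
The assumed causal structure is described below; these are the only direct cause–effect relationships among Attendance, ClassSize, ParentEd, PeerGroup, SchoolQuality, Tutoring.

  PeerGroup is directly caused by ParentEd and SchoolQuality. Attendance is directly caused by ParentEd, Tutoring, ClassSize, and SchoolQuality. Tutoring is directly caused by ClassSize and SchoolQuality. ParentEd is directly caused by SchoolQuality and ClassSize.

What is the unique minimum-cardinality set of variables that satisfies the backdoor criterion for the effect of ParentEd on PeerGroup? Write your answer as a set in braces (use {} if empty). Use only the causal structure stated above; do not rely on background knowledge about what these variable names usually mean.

{SchoolQuality}

Variables eligible for adjustment (non-descendants of ParentEd, excluding ParentEd and PeerGroup): {ClassSize, SchoolQuality, Tutoring}.
Backdoor paths from ParentEd to PeerGroup:
  P1: ParentEd <- SchoolQuality -> PeerGroup
  P2: ParentEd <- ClassSize -> Tutoring <- SchoolQuality -> PeerGroup
  P3: ParentEd <- ClassSize -> Tutoring -> Attendance <- SchoolQuality -> PeerGroup
  P4: ParentEd <- ClassSize -> Attendance <- SchoolQuality -> PeerGroup
  P5: ParentEd <- ClassSize -> Attendance <- Tutoring <- SchoolQuality -> PeerGroup
The empty set is not sufficient: P1 (ParentEd <- SchoolQuality -> PeerGroup) has no collider blocking it and no conditioned non-collider, so it is open.
Try {SchoolQuality}:
  P1: blocked at fork node SchoolQuality ∈ conditioning set.
  P2: blocked at collider Tutoring (neither it nor any descendant is in the conditioning set).
  P3: blocked at collider Attendance (neither it nor any descendant is in the conditioning set).
  P4: blocked at collider Attendance (neither it nor any descendant is in the conditioning set).
  P5: blocked at collider Attendance (neither it nor any descendant is in the conditioning set).
{SchoolQuality} contains no descendant of ParentEd and blocks every backdoor path.
No other singleton works — e.g. {ClassSize} leaves P1 open — so {SchoolQuality} is the unique smallest valid adjustment set.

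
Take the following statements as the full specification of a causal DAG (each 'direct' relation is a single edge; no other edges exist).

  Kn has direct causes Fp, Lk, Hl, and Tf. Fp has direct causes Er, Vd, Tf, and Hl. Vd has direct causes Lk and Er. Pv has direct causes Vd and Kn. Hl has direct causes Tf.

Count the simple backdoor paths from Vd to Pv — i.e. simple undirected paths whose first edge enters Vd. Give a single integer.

A backdoor path from Vd to Pv is any simple undirected path whose first edge points into Vd (i.e. leaves Vd via a parent).
Parents of Vd: {Er, Lk}.
Enumerating:
  P1: Vd <- Er -> Fp <- Tf -> Hl -> Kn -> Pv
  P2: Vd <- Er -> Fp <- Tf -> Kn -> Pv
  P3: Vd <- Er -> Fp <- Hl <- Tf -> Kn -> Pv
  P4: Vd <- Er -> Fp <- Hl -> Kn -> Pv
  P5: Vd <- Er -> Fp -> Kn -> Pv
  P6: Vd <- Lk -> Kn -> Pv
That exhausts the simple backdoor paths. Count: 6.

6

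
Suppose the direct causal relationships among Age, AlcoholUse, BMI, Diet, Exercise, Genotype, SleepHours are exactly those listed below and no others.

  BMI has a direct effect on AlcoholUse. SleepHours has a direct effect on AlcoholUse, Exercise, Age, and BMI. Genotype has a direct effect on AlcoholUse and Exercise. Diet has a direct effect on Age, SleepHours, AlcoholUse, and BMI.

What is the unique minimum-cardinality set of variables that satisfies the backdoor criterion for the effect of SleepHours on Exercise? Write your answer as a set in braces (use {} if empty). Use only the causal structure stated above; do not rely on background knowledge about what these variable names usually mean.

{}

Variables eligible for adjustment (non-descendants of SleepHours, excluding SleepHours and Exercise): {Diet, Genotype}.
Backdoor paths from SleepHours to Exercise:
  P1: SleepHours <- Diet -> BMI -> AlcoholUse <- Genotype -> Exercise
  P2: SleepHours <- Diet -> AlcoholUse <- Genotype -> Exercise
Each backdoor path contains an unconditioned collider, so every path is already blocked with the empty conditioning set:
  P1: blocked at collider AlcoholUse (neither it nor any descendant is in the conditioning set).
  P2: blocked at collider AlcoholUse (neither it nor any descendant is in the conditioning set).
The empty set is therefore the unique smallest valid set.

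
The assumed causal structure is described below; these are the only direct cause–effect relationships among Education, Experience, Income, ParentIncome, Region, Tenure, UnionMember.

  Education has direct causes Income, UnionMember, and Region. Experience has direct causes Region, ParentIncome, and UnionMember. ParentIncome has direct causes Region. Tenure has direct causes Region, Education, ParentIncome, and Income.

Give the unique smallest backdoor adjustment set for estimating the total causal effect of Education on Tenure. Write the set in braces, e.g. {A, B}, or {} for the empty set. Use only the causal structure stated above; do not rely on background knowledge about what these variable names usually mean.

Variables eligible for adjustment (non-descendants of Education, excluding Education and Tenure): {Experience, Income, ParentIncome, Region, UnionMember}.
Backdoor paths from Education to Tenure:
  P1: Education <- UnionMember -> Experience <- Region -> ParentIncome -> Tenure
  P2: Education <- UnionMember -> Experience <- Region -> Tenure
  P3: Education <- UnionMember -> Experience <- ParentIncome <- Region -> Tenure
  P4: Education <- UnionMember -> Experience <- ParentIncome -> Tenure
  P5: Education <- Income -> Tenure
  P6: Education <- Region -> ParentIncome -> Tenure
  P7: Education <- Region -> Tenure
  P8: Education <- Region -> Experience <- ParentIncome -> Tenure
The empty set is not sufficient: P5 (Education <- Income -> Tenure) has no collider blocking it and no conditioned non-collider, so it is open.
Try {Income, Region}:
  P1: blocked at collider Experience (neither it nor any descendant is in the conditioning set).
  P2: blocked at collider Experience (neither it nor any descendant is in the conditioning set).
  P3: blocked at collider Experience (neither it nor any descendant is in the conditioning set).
  P4: blocked at collider Experience (neither it nor any descendant is in the conditioning set).
  P5: blocked at fork node Income ∈ conditioning set.
  P6: blocked at fork node Region ∈ conditioning set.
  P7: blocked at fork node Region ∈ conditioning set.
  P8: blocked at fork node Region ∈ conditioning set.
{Income, Region} contains no descendant of Education and blocks every backdoor path.
Every element of {Income, Region} is needed (dropping Income leaves P5 open; dropping Region leaves P6 open), so no proper subset is valid.
Among all size-2 subsets of the eligible variables, only {Income, Region} blocks every backdoor path, so it is the unique smallest valid adjustment set.

{Income, Region}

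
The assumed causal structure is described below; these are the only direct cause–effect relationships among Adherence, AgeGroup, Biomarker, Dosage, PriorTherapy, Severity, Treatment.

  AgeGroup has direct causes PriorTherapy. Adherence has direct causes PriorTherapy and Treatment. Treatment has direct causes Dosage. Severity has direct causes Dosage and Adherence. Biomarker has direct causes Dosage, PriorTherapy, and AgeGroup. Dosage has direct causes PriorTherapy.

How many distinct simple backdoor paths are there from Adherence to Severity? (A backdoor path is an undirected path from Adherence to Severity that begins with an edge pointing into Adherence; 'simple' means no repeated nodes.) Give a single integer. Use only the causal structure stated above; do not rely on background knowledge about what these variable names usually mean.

A backdoor path from Adherence to Severity is any simple undirected path whose first edge points into Adherence (i.e. leaves Adherence via a parent).
Parents of Adherence: {PriorTherapy, Treatment}.
Enumerating:
  P1: Adherence <- PriorTherapy -> Dosage -> Severity
  P2: Adherence <- PriorTherapy -> AgeGroup -> Biomarker <- Dosage -> Severity
  P3: Adherence <- PriorTherapy -> Biomarker <- Dosage -> Severity
  P4: Adherence <- Treatment <- Dosage -> Severity
That exhausts the simple backdoor paths. Count: 4.

4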